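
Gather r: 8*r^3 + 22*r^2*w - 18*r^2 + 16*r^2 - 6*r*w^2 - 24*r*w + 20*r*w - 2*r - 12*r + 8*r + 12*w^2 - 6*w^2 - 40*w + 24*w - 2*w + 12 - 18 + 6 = 8*r^3 + r^2*(22*w - 2) + r*(-6*w^2 - 4*w - 6) + 6*w^2 - 18*w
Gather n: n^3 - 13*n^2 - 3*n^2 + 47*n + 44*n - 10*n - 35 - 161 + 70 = n^3 - 16*n^2 + 81*n - 126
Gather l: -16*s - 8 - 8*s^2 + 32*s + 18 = -8*s^2 + 16*s + 10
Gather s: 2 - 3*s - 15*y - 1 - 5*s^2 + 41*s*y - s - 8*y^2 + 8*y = -5*s^2 + s*(41*y - 4) - 8*y^2 - 7*y + 1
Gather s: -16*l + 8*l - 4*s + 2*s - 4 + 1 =-8*l - 2*s - 3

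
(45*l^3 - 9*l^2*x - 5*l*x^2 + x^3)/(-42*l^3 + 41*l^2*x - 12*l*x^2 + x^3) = (-15*l^2 - 2*l*x + x^2)/(14*l^2 - 9*l*x + x^2)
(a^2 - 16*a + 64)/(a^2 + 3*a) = (a^2 - 16*a + 64)/(a*(a + 3))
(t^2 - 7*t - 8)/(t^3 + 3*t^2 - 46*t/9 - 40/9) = 9*(t^2 - 7*t - 8)/(9*t^3 + 27*t^2 - 46*t - 40)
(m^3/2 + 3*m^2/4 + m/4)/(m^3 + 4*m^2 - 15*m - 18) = m*(2*m + 1)/(4*(m^2 + 3*m - 18))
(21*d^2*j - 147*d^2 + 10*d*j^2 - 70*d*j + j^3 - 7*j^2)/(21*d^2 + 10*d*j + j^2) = j - 7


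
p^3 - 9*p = p*(p - 3)*(p + 3)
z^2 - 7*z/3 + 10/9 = (z - 5/3)*(z - 2/3)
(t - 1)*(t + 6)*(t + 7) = t^3 + 12*t^2 + 29*t - 42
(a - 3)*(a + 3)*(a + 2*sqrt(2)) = a^3 + 2*sqrt(2)*a^2 - 9*a - 18*sqrt(2)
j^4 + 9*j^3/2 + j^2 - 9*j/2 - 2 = (j - 1)*(j + 1/2)*(j + 1)*(j + 4)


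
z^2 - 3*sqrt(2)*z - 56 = (z - 7*sqrt(2))*(z + 4*sqrt(2))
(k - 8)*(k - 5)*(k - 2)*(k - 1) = k^4 - 16*k^3 + 81*k^2 - 146*k + 80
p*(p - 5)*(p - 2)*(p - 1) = p^4 - 8*p^3 + 17*p^2 - 10*p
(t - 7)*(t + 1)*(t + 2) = t^3 - 4*t^2 - 19*t - 14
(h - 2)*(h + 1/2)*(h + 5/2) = h^3 + h^2 - 19*h/4 - 5/2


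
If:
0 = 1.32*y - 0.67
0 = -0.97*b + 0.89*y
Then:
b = 0.47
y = 0.51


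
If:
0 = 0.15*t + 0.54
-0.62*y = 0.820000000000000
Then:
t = -3.60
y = -1.32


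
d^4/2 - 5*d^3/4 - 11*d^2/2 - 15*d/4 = d*(d/2 + 1/2)*(d - 5)*(d + 3/2)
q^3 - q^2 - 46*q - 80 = (q - 8)*(q + 2)*(q + 5)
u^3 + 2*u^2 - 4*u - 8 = (u - 2)*(u + 2)^2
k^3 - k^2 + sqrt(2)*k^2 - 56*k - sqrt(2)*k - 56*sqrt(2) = (k - 8)*(k + 7)*(k + sqrt(2))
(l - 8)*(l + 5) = l^2 - 3*l - 40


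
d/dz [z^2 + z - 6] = 2*z + 1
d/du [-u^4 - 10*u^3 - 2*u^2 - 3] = 2*u*(-2*u^2 - 15*u - 2)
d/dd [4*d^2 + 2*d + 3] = 8*d + 2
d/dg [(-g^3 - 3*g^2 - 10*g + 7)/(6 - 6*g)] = (g^3/3 - g - 1/2)/(g^2 - 2*g + 1)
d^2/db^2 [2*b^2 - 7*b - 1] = 4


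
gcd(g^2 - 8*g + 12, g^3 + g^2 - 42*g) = g - 6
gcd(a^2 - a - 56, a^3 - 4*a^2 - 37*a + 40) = a - 8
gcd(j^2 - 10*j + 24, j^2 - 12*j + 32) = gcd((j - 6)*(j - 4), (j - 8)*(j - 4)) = j - 4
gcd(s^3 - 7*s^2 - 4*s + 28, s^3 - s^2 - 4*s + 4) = s^2 - 4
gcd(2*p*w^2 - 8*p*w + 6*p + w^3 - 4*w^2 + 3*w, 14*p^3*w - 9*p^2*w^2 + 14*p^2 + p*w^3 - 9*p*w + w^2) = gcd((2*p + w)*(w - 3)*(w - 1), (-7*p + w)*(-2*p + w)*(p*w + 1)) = 1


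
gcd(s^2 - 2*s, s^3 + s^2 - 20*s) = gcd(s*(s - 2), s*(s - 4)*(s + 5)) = s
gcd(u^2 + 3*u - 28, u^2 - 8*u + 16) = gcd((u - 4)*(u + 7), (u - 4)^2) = u - 4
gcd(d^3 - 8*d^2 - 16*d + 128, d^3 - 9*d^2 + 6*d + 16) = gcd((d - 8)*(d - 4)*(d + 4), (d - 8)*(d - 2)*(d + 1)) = d - 8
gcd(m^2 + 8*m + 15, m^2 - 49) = 1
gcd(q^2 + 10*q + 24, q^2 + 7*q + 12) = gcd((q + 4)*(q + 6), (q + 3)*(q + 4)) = q + 4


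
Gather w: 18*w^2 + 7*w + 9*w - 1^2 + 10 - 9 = 18*w^2 + 16*w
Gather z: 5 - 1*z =5 - z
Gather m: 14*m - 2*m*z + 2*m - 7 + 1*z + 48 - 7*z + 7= m*(16 - 2*z) - 6*z + 48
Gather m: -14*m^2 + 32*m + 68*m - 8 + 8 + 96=-14*m^2 + 100*m + 96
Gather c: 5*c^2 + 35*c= 5*c^2 + 35*c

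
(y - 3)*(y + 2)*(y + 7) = y^3 + 6*y^2 - 13*y - 42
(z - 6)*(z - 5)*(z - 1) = z^3 - 12*z^2 + 41*z - 30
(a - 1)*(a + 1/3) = a^2 - 2*a/3 - 1/3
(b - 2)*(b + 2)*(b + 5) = b^3 + 5*b^2 - 4*b - 20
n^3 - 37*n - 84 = (n - 7)*(n + 3)*(n + 4)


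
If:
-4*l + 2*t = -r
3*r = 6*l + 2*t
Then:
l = 4*t/3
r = 10*t/3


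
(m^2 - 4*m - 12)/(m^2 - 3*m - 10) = (m - 6)/(m - 5)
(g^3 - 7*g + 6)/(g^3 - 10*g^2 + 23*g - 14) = (g + 3)/(g - 7)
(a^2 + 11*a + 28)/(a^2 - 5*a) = (a^2 + 11*a + 28)/(a*(a - 5))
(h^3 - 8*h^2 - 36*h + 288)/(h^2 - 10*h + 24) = (h^2 - 2*h - 48)/(h - 4)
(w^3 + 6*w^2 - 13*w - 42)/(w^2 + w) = (w^3 + 6*w^2 - 13*w - 42)/(w*(w + 1))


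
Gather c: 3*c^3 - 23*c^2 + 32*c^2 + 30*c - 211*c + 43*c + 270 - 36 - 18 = 3*c^3 + 9*c^2 - 138*c + 216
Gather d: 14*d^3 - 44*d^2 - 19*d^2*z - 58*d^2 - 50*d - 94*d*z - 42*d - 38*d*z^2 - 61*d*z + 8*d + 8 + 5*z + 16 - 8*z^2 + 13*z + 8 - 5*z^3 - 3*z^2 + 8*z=14*d^3 + d^2*(-19*z - 102) + d*(-38*z^2 - 155*z - 84) - 5*z^3 - 11*z^2 + 26*z + 32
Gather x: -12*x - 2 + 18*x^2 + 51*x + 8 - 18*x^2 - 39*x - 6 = 0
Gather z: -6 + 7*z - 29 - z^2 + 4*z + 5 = -z^2 + 11*z - 30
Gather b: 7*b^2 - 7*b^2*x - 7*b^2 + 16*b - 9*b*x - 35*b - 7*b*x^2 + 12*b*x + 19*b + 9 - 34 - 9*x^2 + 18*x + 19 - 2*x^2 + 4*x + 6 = -7*b^2*x + b*(-7*x^2 + 3*x) - 11*x^2 + 22*x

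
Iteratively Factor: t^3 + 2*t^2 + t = (t + 1)*(t^2 + t) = (t + 1)^2*(t)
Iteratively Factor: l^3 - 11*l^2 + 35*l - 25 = (l - 5)*(l^2 - 6*l + 5) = (l - 5)^2*(l - 1)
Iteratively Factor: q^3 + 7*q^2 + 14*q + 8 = (q + 2)*(q^2 + 5*q + 4) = (q + 1)*(q + 2)*(q + 4)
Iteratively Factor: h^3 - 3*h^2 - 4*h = (h)*(h^2 - 3*h - 4) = h*(h - 4)*(h + 1)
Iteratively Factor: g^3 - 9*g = (g - 3)*(g^2 + 3*g) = (g - 3)*(g + 3)*(g)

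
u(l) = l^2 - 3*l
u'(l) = 2*l - 3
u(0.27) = -0.74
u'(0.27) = -2.46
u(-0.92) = 3.61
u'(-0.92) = -4.84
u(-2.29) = 12.11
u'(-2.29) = -7.58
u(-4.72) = 36.44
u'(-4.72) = -12.44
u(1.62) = -2.24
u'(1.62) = 0.24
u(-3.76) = 25.42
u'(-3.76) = -10.52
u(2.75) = -0.69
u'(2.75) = 2.50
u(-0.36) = 1.21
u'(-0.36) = -3.72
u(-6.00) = 54.00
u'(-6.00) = -15.00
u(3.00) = 0.00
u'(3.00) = 3.00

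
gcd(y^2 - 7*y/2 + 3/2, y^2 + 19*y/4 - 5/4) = 1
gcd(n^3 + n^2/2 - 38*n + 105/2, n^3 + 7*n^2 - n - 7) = n + 7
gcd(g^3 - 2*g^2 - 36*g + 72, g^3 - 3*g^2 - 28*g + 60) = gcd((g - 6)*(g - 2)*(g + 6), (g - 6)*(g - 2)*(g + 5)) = g^2 - 8*g + 12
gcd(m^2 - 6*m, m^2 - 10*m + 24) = m - 6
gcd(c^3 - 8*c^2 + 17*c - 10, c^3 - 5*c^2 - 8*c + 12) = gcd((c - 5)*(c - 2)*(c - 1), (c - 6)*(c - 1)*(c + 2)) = c - 1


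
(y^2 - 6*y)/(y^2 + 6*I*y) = (y - 6)/(y + 6*I)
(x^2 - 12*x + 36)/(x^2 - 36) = (x - 6)/(x + 6)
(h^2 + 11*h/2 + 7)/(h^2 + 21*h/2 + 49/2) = (h + 2)/(h + 7)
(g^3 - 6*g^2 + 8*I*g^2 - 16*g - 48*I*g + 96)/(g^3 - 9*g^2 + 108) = (g^2 + 8*I*g - 16)/(g^2 - 3*g - 18)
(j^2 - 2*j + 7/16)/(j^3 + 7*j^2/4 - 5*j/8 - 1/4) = (16*j^2 - 32*j + 7)/(2*(8*j^3 + 14*j^2 - 5*j - 2))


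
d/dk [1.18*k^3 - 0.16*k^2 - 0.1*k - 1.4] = 3.54*k^2 - 0.32*k - 0.1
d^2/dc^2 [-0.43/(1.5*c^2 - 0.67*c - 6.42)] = (-1.935*c^2 + 0.8643*c + 0.43*(3.0*c - 0.67)*(6.0*c - 1.34) + 8.2818)/(-1.5*c^2 + 0.67*c + 6.42)^3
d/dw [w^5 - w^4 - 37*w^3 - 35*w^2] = w*(5*w^3 - 4*w^2 - 111*w - 70)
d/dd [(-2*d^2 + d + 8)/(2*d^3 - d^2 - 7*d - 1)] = (4*d^4 - 4*d^3 - 33*d^2 + 20*d + 55)/(4*d^6 - 4*d^5 - 27*d^4 + 10*d^3 + 51*d^2 + 14*d + 1)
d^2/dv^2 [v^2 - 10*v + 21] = 2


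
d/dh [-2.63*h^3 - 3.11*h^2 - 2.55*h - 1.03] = -7.89*h^2 - 6.22*h - 2.55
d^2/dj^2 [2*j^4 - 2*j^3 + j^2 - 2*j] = 24*j^2 - 12*j + 2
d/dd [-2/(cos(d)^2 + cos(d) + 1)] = -2*(2*cos(d) + 1)*sin(d)/(cos(d)^2 + cos(d) + 1)^2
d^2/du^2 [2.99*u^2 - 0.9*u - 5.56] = 5.98000000000000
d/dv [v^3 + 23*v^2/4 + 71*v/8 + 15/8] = 3*v^2 + 23*v/2 + 71/8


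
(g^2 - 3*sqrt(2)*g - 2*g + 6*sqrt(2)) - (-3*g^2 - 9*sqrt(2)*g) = 4*g^2 - 2*g + 6*sqrt(2)*g + 6*sqrt(2)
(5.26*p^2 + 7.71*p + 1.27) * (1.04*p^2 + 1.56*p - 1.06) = 5.4704*p^4 + 16.224*p^3 + 7.7728*p^2 - 6.1914*p - 1.3462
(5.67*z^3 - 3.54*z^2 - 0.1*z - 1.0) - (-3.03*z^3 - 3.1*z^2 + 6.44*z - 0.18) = 8.7*z^3 - 0.44*z^2 - 6.54*z - 0.82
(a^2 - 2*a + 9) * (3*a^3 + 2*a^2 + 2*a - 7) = 3*a^5 - 4*a^4 + 25*a^3 + 7*a^2 + 32*a - 63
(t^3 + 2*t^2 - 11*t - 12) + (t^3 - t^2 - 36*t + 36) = 2*t^3 + t^2 - 47*t + 24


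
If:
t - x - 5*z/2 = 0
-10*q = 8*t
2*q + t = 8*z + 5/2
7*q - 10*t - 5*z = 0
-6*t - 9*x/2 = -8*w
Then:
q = -50/609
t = 125/1218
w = 475/812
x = 550/609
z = -65/203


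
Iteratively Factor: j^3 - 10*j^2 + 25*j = (j - 5)*(j^2 - 5*j) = (j - 5)^2*(j)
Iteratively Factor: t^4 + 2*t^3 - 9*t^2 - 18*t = (t + 2)*(t^3 - 9*t) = (t - 3)*(t + 2)*(t^2 + 3*t) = t*(t - 3)*(t + 2)*(t + 3)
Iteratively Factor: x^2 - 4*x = (x - 4)*(x)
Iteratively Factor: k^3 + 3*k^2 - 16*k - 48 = (k - 4)*(k^2 + 7*k + 12) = (k - 4)*(k + 3)*(k + 4)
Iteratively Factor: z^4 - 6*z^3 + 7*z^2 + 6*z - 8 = (z - 1)*(z^3 - 5*z^2 + 2*z + 8) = (z - 4)*(z - 1)*(z^2 - z - 2) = (z - 4)*(z - 2)*(z - 1)*(z + 1)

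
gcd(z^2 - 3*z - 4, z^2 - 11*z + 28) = z - 4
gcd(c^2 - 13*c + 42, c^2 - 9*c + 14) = c - 7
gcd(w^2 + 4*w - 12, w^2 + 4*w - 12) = w^2 + 4*w - 12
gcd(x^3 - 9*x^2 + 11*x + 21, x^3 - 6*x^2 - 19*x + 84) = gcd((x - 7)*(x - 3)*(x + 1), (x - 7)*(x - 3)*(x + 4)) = x^2 - 10*x + 21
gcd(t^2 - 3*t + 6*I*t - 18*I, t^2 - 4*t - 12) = 1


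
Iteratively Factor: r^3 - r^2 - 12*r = (r)*(r^2 - r - 12) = r*(r + 3)*(r - 4)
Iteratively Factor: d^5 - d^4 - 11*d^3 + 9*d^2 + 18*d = (d - 3)*(d^4 + 2*d^3 - 5*d^2 - 6*d) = (d - 3)*(d - 2)*(d^3 + 4*d^2 + 3*d) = (d - 3)*(d - 2)*(d + 1)*(d^2 + 3*d) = (d - 3)*(d - 2)*(d + 1)*(d + 3)*(d)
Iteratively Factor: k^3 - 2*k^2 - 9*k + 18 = (k + 3)*(k^2 - 5*k + 6) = (k - 3)*(k + 3)*(k - 2)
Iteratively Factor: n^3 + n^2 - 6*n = (n + 3)*(n^2 - 2*n) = n*(n + 3)*(n - 2)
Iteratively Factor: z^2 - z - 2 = (z - 2)*(z + 1)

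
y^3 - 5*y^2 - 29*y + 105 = (y - 7)*(y - 3)*(y + 5)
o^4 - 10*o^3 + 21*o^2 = o^2*(o - 7)*(o - 3)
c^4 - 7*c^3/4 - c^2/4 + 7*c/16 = c*(c - 7/4)*(c - 1/2)*(c + 1/2)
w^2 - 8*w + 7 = (w - 7)*(w - 1)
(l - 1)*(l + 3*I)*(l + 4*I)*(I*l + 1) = I*l^4 - 6*l^3 - I*l^3 + 6*l^2 - 5*I*l^2 - 12*l + 5*I*l + 12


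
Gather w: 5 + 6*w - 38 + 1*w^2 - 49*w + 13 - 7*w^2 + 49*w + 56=-6*w^2 + 6*w + 36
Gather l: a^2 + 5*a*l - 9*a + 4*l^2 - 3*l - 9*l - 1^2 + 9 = a^2 - 9*a + 4*l^2 + l*(5*a - 12) + 8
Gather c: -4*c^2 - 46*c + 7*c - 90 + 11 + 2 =-4*c^2 - 39*c - 77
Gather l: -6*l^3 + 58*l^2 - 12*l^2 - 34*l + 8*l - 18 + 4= -6*l^3 + 46*l^2 - 26*l - 14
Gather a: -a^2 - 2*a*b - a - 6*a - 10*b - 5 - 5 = -a^2 + a*(-2*b - 7) - 10*b - 10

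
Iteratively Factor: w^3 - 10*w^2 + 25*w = (w - 5)*(w^2 - 5*w) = (w - 5)^2*(w)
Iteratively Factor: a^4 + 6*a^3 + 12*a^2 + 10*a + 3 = (a + 1)*(a^3 + 5*a^2 + 7*a + 3) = (a + 1)^2*(a^2 + 4*a + 3) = (a + 1)^3*(a + 3)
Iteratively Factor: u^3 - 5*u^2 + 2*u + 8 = (u - 4)*(u^2 - u - 2) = (u - 4)*(u + 1)*(u - 2)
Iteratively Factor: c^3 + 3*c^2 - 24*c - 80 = (c + 4)*(c^2 - c - 20) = (c + 4)^2*(c - 5)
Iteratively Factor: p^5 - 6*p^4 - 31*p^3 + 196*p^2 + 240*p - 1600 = (p + 4)*(p^4 - 10*p^3 + 9*p^2 + 160*p - 400) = (p - 5)*(p + 4)*(p^3 - 5*p^2 - 16*p + 80) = (p - 5)*(p + 4)^2*(p^2 - 9*p + 20) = (p - 5)*(p - 4)*(p + 4)^2*(p - 5)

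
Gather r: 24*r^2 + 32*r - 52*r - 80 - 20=24*r^2 - 20*r - 100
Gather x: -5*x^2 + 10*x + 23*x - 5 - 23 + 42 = -5*x^2 + 33*x + 14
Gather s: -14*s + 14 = 14 - 14*s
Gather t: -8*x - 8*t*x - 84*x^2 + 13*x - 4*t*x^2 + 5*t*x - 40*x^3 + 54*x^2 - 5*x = t*(-4*x^2 - 3*x) - 40*x^3 - 30*x^2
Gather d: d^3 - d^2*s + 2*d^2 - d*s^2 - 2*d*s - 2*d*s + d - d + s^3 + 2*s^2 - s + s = d^3 + d^2*(2 - s) + d*(-s^2 - 4*s) + s^3 + 2*s^2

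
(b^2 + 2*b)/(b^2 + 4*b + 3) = b*(b + 2)/(b^2 + 4*b + 3)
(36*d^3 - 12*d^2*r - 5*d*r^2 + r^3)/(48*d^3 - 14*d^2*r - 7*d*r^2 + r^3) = (-6*d + r)/(-8*d + r)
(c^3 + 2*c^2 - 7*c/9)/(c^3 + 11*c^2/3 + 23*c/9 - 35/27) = 3*c/(3*c + 5)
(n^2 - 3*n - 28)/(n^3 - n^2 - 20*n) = (n - 7)/(n*(n - 5))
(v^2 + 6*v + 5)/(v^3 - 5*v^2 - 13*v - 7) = (v + 5)/(v^2 - 6*v - 7)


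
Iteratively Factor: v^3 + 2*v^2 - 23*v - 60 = (v + 4)*(v^2 - 2*v - 15) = (v + 3)*(v + 4)*(v - 5)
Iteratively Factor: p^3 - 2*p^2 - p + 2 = (p + 1)*(p^2 - 3*p + 2) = (p - 2)*(p + 1)*(p - 1)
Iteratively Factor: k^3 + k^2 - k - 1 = (k - 1)*(k^2 + 2*k + 1) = (k - 1)*(k + 1)*(k + 1)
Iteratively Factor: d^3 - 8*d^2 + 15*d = (d - 5)*(d^2 - 3*d) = d*(d - 5)*(d - 3)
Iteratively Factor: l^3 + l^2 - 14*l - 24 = (l + 2)*(l^2 - l - 12) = (l + 2)*(l + 3)*(l - 4)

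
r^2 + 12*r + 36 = (r + 6)^2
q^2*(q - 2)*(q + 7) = q^4 + 5*q^3 - 14*q^2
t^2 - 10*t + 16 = (t - 8)*(t - 2)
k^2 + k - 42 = (k - 6)*(k + 7)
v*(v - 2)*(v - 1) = v^3 - 3*v^2 + 2*v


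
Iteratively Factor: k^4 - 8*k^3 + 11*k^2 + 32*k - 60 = (k + 2)*(k^3 - 10*k^2 + 31*k - 30) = (k - 2)*(k + 2)*(k^2 - 8*k + 15) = (k - 5)*(k - 2)*(k + 2)*(k - 3)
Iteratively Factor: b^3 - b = (b - 1)*(b^2 + b) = b*(b - 1)*(b + 1)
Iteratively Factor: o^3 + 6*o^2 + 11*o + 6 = (o + 1)*(o^2 + 5*o + 6) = (o + 1)*(o + 2)*(o + 3)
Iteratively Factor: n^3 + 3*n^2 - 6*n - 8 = (n - 2)*(n^2 + 5*n + 4) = (n - 2)*(n + 1)*(n + 4)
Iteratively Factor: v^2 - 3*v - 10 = (v + 2)*(v - 5)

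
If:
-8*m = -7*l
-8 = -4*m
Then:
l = 16/7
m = 2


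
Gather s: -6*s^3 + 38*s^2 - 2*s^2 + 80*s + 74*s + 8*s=-6*s^3 + 36*s^2 + 162*s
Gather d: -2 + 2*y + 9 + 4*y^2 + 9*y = 4*y^2 + 11*y + 7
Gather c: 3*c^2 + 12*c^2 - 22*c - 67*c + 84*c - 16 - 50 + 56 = 15*c^2 - 5*c - 10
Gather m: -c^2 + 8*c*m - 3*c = -c^2 + 8*c*m - 3*c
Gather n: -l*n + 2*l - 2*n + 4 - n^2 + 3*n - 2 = 2*l - n^2 + n*(1 - l) + 2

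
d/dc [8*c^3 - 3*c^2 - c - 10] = 24*c^2 - 6*c - 1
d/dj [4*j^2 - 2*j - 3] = 8*j - 2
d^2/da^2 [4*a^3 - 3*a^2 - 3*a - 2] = 24*a - 6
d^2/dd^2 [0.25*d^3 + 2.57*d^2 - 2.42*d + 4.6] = 1.5*d + 5.14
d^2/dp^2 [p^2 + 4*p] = 2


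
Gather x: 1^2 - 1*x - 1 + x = 0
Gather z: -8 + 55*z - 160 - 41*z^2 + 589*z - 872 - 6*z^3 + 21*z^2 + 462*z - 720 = -6*z^3 - 20*z^2 + 1106*z - 1760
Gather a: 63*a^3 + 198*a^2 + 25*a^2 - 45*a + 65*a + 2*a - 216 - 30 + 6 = 63*a^3 + 223*a^2 + 22*a - 240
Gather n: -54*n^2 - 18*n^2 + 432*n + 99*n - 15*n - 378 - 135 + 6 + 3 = -72*n^2 + 516*n - 504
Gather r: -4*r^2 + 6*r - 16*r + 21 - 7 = -4*r^2 - 10*r + 14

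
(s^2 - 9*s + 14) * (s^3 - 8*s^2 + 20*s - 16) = s^5 - 17*s^4 + 106*s^3 - 308*s^2 + 424*s - 224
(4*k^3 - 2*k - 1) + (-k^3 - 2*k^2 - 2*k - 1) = 3*k^3 - 2*k^2 - 4*k - 2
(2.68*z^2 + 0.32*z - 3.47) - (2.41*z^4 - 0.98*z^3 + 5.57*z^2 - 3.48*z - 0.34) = -2.41*z^4 + 0.98*z^3 - 2.89*z^2 + 3.8*z - 3.13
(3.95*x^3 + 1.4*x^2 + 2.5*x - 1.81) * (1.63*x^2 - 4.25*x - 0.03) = 6.4385*x^5 - 14.5055*x^4 - 1.9935*x^3 - 13.6173*x^2 + 7.6175*x + 0.0543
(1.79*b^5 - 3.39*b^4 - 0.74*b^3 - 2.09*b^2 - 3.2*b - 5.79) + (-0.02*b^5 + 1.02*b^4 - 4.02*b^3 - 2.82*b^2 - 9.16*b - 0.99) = 1.77*b^5 - 2.37*b^4 - 4.76*b^3 - 4.91*b^2 - 12.36*b - 6.78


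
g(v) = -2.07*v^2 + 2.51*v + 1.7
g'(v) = 2.51 - 4.14*v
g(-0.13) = 1.34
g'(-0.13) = 3.05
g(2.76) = -7.14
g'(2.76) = -8.92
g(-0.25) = 0.94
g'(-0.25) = 3.54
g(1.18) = 1.78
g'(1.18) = -2.38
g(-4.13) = -43.97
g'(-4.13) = 19.61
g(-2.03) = -11.93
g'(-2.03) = 10.91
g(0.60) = 2.46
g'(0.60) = 0.03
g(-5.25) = -68.53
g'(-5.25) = 24.24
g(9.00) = -143.38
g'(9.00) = -34.75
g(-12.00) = -326.50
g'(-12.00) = 52.19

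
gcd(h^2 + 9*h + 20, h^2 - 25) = h + 5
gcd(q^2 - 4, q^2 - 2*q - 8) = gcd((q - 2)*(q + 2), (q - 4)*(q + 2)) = q + 2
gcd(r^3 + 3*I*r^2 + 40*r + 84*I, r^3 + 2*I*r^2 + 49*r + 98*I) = r^2 + 9*I*r - 14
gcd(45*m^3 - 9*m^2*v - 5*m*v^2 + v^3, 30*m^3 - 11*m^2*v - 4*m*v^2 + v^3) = -15*m^2 - 2*m*v + v^2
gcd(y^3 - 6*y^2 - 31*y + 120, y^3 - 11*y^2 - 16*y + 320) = y^2 - 3*y - 40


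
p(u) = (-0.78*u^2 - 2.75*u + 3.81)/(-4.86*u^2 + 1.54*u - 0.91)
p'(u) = (-1.56*u - 2.75)/(-4.86*u^2 + 1.54*u - 0.91) + (9.72*u - 1.54)*(-0.78*u^2 - 2.75*u + 3.81)/(-4.86*u^2 + 1.54*u - 0.91)^2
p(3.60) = 0.28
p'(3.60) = -0.02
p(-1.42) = -0.48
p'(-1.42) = -0.53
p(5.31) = 0.25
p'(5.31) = -0.01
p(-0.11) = -3.60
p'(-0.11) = -6.00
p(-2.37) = -0.19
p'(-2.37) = -0.17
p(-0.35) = -2.29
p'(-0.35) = -4.45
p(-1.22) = -0.60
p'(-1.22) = -0.72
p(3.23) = 0.28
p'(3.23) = -0.01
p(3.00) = 0.29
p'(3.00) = -0.01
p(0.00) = -4.19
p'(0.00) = -4.06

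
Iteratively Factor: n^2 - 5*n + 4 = (n - 4)*(n - 1)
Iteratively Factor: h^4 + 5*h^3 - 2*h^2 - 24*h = (h + 3)*(h^3 + 2*h^2 - 8*h) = (h + 3)*(h + 4)*(h^2 - 2*h) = (h - 2)*(h + 3)*(h + 4)*(h)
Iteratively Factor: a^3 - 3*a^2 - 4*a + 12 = (a - 2)*(a^2 - a - 6) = (a - 3)*(a - 2)*(a + 2)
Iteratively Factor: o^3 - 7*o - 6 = (o + 1)*(o^2 - o - 6) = (o - 3)*(o + 1)*(o + 2)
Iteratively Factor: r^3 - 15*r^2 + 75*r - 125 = (r - 5)*(r^2 - 10*r + 25) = (r - 5)^2*(r - 5)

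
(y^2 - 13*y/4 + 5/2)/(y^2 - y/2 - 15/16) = 4*(y - 2)/(4*y + 3)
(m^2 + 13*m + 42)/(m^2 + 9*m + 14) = (m + 6)/(m + 2)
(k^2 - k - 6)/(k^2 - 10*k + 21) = (k + 2)/(k - 7)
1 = 1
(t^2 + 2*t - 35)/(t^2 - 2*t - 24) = (-t^2 - 2*t + 35)/(-t^2 + 2*t + 24)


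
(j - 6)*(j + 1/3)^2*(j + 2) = j^4 - 10*j^3/3 - 131*j^2/9 - 76*j/9 - 4/3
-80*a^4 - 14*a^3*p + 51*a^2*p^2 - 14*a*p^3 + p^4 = (-8*a + p)*(-5*a + p)*(-2*a + p)*(a + p)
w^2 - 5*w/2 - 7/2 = (w - 7/2)*(w + 1)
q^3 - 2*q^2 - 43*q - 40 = (q - 8)*(q + 1)*(q + 5)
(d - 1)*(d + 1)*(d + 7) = d^3 + 7*d^2 - d - 7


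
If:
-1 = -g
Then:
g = 1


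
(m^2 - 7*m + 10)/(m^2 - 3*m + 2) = (m - 5)/(m - 1)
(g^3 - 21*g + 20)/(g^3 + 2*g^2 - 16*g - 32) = (g^2 + 4*g - 5)/(g^2 + 6*g + 8)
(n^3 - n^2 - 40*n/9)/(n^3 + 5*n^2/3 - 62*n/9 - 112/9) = n*(3*n + 5)/(3*n^2 + 13*n + 14)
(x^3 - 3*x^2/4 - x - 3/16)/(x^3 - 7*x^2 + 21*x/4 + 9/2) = (x + 1/4)/(x - 6)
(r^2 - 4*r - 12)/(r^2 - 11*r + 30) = (r + 2)/(r - 5)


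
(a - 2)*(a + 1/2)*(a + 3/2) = a^3 - 13*a/4 - 3/2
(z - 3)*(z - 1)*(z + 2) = z^3 - 2*z^2 - 5*z + 6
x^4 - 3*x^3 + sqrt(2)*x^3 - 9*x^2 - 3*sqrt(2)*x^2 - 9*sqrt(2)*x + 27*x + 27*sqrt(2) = (x - 3)^2*(x + 3)*(x + sqrt(2))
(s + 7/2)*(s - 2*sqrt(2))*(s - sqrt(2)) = s^3 - 3*sqrt(2)*s^2 + 7*s^2/2 - 21*sqrt(2)*s/2 + 4*s + 14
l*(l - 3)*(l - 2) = l^3 - 5*l^2 + 6*l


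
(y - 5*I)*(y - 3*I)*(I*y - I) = I*y^3 + 8*y^2 - I*y^2 - 8*y - 15*I*y + 15*I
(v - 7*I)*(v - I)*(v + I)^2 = v^4 - 6*I*v^3 + 8*v^2 - 6*I*v + 7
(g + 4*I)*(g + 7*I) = g^2 + 11*I*g - 28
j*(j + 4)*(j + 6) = j^3 + 10*j^2 + 24*j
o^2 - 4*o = o*(o - 4)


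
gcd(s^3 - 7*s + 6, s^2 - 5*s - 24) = s + 3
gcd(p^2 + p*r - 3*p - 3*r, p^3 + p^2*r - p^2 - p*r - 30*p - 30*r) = p + r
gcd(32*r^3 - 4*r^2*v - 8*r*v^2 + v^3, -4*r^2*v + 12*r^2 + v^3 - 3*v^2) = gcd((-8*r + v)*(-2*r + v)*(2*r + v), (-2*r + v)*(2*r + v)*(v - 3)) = 4*r^2 - v^2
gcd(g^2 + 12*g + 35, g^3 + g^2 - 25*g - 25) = g + 5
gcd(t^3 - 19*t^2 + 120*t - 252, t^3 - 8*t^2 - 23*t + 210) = t^2 - 13*t + 42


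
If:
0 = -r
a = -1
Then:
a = -1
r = 0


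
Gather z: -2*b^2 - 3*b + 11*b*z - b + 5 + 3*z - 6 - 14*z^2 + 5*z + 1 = -2*b^2 - 4*b - 14*z^2 + z*(11*b + 8)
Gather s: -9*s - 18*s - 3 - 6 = -27*s - 9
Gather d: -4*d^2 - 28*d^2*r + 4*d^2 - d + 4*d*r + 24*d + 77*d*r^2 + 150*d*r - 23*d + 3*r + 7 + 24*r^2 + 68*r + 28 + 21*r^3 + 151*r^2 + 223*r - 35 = -28*d^2*r + d*(77*r^2 + 154*r) + 21*r^3 + 175*r^2 + 294*r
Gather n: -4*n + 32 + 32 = 64 - 4*n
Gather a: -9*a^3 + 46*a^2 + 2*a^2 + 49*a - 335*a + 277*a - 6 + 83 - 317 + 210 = -9*a^3 + 48*a^2 - 9*a - 30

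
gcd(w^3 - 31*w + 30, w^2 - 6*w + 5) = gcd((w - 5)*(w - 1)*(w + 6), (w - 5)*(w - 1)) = w^2 - 6*w + 5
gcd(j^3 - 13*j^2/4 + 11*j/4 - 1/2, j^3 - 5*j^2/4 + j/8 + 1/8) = j - 1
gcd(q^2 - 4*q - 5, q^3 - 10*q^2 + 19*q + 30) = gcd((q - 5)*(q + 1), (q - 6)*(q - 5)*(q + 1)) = q^2 - 4*q - 5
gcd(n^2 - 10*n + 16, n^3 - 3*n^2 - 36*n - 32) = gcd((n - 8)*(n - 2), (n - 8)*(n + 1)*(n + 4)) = n - 8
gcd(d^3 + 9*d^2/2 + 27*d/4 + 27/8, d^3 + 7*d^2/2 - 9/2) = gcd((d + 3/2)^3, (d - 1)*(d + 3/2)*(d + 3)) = d + 3/2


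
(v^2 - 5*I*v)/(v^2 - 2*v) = (v - 5*I)/(v - 2)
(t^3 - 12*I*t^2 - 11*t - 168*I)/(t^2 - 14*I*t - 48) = (t^2 - 4*I*t + 21)/(t - 6*I)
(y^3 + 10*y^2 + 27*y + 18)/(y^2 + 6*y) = y + 4 + 3/y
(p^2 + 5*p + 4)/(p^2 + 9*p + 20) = (p + 1)/(p + 5)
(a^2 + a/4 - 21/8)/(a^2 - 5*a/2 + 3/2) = (a + 7/4)/(a - 1)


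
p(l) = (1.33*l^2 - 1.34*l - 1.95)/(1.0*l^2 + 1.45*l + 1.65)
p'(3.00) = 0.24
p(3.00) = 0.40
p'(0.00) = 0.23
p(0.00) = -1.18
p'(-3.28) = 0.15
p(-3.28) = 2.19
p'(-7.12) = 0.06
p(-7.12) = 1.79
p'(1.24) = 0.64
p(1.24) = -0.31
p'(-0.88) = -3.14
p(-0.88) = 0.23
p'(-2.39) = -0.03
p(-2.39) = 2.27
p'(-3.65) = 0.15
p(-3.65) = 2.13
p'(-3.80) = 0.15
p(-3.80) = 2.11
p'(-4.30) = 0.13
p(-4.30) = 2.04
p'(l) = (-2.0*l - 1.45)*(1.33*l^2 - 1.34*l - 1.95)/(1.0*l^2 + 1.45*l + 1.65)^2 + (2.66*l - 1.34)/(1.0*l^2 + 1.45*l + 1.65) = (3.2685*l^2 + 8.289*l + 0.6165)/(1.0*l^4 + 2.9*l^3 + 5.4025*l^2 + 4.785*l + 2.7225)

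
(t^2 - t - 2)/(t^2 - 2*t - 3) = (t - 2)/(t - 3)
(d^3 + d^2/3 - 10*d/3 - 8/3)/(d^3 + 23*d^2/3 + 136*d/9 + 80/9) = 3*(d^2 - d - 2)/(3*d^2 + 19*d + 20)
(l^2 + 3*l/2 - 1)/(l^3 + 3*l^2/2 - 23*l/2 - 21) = (2*l - 1)/(2*l^2 - l - 21)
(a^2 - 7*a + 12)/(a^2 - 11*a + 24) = (a - 4)/(a - 8)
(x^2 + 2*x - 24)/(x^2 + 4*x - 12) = (x - 4)/(x - 2)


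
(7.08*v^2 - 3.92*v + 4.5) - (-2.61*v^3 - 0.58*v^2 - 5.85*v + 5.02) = 2.61*v^3 + 7.66*v^2 + 1.93*v - 0.52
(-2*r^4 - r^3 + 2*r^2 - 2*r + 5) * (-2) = 4*r^4 + 2*r^3 - 4*r^2 + 4*r - 10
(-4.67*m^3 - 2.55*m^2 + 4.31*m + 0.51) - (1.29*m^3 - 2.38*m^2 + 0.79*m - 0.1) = -5.96*m^3 - 0.17*m^2 + 3.52*m + 0.61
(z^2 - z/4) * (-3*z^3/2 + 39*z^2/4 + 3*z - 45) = -3*z^5/2 + 81*z^4/8 + 9*z^3/16 - 183*z^2/4 + 45*z/4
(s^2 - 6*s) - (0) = s^2 - 6*s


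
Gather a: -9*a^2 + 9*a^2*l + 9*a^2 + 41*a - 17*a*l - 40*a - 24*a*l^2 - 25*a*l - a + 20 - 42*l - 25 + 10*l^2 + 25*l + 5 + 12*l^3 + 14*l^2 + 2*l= 9*a^2*l + a*(-24*l^2 - 42*l) + 12*l^3 + 24*l^2 - 15*l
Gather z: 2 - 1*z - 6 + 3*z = 2*z - 4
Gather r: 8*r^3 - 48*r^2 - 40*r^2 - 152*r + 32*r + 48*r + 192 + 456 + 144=8*r^3 - 88*r^2 - 72*r + 792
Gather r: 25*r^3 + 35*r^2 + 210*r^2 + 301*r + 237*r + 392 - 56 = 25*r^3 + 245*r^2 + 538*r + 336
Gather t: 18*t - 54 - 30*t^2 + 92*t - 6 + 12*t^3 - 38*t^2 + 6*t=12*t^3 - 68*t^2 + 116*t - 60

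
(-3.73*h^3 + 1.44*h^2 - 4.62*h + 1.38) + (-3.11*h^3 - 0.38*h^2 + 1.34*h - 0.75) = -6.84*h^3 + 1.06*h^2 - 3.28*h + 0.63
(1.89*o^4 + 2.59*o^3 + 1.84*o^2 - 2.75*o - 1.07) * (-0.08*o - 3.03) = -0.1512*o^5 - 5.9339*o^4 - 7.9949*o^3 - 5.3552*o^2 + 8.4181*o + 3.2421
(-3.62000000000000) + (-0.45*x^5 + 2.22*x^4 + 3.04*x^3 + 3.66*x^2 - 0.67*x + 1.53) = -0.45*x^5 + 2.22*x^4 + 3.04*x^3 + 3.66*x^2 - 0.67*x - 2.09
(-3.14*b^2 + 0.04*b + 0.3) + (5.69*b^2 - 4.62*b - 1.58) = 2.55*b^2 - 4.58*b - 1.28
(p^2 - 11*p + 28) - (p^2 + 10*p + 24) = 4 - 21*p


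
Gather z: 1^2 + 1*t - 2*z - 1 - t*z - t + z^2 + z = z^2 + z*(-t - 1)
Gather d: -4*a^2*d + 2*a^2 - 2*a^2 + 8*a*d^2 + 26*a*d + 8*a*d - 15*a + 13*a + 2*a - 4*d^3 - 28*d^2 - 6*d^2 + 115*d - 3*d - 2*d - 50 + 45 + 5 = -4*d^3 + d^2*(8*a - 34) + d*(-4*a^2 + 34*a + 110)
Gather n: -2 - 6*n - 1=-6*n - 3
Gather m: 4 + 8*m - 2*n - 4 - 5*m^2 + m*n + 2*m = -5*m^2 + m*(n + 10) - 2*n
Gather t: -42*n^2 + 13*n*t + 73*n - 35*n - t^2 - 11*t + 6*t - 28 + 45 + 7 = -42*n^2 + 38*n - t^2 + t*(13*n - 5) + 24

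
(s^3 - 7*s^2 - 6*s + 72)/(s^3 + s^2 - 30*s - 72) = (s - 4)/(s + 4)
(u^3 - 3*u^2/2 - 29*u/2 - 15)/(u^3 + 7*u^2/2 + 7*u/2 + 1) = (2*u^2 - 7*u - 15)/(2*u^2 + 3*u + 1)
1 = 1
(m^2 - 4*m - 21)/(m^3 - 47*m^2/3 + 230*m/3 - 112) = 3*(m + 3)/(3*m^2 - 26*m + 48)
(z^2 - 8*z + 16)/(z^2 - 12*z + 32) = (z - 4)/(z - 8)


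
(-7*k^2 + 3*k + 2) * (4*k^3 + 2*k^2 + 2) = -28*k^5 - 2*k^4 + 14*k^3 - 10*k^2 + 6*k + 4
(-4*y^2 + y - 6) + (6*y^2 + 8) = 2*y^2 + y + 2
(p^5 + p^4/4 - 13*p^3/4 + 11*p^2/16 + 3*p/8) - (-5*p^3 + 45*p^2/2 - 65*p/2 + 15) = p^5 + p^4/4 + 7*p^3/4 - 349*p^2/16 + 263*p/8 - 15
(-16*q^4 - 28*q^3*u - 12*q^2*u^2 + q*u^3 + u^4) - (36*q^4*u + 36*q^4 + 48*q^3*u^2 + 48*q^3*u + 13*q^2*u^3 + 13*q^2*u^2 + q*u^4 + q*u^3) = -36*q^4*u - 52*q^4 - 48*q^3*u^2 - 76*q^3*u - 13*q^2*u^3 - 25*q^2*u^2 - q*u^4 + u^4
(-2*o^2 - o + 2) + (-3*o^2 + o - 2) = -5*o^2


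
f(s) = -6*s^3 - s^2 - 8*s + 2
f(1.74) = -46.56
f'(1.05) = -29.94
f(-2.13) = 72.48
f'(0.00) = -8.00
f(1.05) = -14.45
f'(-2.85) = -148.50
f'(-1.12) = -28.34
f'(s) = -18*s^2 - 2*s - 8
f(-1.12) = 18.14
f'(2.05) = -87.74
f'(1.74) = -65.98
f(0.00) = 2.00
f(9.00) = -4525.00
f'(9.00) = -1484.00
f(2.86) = -169.42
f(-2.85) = 155.57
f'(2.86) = -160.95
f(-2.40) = 98.38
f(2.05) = -70.29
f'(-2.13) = -85.40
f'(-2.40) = -106.88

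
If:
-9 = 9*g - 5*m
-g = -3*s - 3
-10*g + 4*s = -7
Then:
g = 9/26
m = 63/26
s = -23/26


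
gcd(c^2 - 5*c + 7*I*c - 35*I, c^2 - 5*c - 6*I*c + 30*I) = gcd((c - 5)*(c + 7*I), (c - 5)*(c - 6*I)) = c - 5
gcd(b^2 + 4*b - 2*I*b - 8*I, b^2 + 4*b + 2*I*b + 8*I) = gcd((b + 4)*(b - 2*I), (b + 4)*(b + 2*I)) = b + 4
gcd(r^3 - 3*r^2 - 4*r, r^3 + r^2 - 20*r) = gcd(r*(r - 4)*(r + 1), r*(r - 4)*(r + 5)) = r^2 - 4*r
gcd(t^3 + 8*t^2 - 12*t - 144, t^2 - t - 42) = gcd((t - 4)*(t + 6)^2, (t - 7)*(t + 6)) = t + 6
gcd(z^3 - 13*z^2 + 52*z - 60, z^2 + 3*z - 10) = z - 2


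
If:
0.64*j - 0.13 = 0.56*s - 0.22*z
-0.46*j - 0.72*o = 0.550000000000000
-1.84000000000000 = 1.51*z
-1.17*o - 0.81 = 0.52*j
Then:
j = -0.37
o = -0.53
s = -1.13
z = -1.22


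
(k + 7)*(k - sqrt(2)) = k^2 - sqrt(2)*k + 7*k - 7*sqrt(2)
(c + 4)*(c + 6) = c^2 + 10*c + 24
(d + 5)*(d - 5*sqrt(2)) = d^2 - 5*sqrt(2)*d + 5*d - 25*sqrt(2)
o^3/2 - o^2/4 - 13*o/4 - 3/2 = (o/2 + 1)*(o - 3)*(o + 1/2)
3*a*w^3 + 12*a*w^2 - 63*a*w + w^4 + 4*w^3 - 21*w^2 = w*(3*a + w)*(w - 3)*(w + 7)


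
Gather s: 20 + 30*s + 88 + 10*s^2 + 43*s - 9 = 10*s^2 + 73*s + 99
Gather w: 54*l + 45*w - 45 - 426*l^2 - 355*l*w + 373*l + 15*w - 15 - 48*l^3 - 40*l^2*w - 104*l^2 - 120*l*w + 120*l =-48*l^3 - 530*l^2 + 547*l + w*(-40*l^2 - 475*l + 60) - 60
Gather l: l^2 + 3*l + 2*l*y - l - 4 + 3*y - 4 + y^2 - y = l^2 + l*(2*y + 2) + y^2 + 2*y - 8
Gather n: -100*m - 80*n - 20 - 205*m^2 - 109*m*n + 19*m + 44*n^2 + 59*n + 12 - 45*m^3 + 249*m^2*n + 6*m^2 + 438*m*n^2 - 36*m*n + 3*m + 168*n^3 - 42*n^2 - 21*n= -45*m^3 - 199*m^2 - 78*m + 168*n^3 + n^2*(438*m + 2) + n*(249*m^2 - 145*m - 42) - 8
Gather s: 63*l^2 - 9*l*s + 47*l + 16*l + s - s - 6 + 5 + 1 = 63*l^2 - 9*l*s + 63*l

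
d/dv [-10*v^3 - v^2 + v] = -30*v^2 - 2*v + 1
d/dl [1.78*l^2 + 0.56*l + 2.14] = 3.56*l + 0.56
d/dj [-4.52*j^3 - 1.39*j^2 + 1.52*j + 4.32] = -13.56*j^2 - 2.78*j + 1.52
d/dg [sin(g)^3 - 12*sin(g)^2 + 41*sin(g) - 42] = (3*sin(g)^2 - 24*sin(g) + 41)*cos(g)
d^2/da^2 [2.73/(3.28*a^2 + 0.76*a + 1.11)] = (-58.740864*a^2 - 13.610688*a + 2.73*(6.56*a + 0.76)*(13.12*a + 1.52) - 19.878768)/(3.28*a^2 + 0.76*a + 1.11)^3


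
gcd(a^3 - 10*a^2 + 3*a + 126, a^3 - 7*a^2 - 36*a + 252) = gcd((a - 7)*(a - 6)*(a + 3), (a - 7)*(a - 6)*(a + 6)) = a^2 - 13*a + 42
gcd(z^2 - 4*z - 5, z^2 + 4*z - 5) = 1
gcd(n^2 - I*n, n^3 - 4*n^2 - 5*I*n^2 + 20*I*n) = n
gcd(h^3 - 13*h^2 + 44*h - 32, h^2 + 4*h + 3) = 1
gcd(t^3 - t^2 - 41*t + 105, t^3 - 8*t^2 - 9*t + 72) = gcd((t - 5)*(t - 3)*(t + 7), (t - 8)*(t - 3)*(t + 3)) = t - 3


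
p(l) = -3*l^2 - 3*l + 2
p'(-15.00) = 87.00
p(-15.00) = -628.00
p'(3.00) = -21.00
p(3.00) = -34.00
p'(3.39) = -23.34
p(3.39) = -42.65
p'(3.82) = -25.92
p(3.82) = -53.24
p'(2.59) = -18.54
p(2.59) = -25.89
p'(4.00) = -27.00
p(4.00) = -58.00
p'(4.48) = -29.88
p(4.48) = -71.65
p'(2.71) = -19.26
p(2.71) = -28.16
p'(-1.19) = 4.14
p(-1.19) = 1.32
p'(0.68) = -7.08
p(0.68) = -1.43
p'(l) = -6*l - 3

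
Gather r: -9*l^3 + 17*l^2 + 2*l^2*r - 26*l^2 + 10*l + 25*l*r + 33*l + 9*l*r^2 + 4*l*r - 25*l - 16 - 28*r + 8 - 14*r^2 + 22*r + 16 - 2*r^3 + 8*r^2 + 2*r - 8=-9*l^3 - 9*l^2 + 18*l - 2*r^3 + r^2*(9*l - 6) + r*(2*l^2 + 29*l - 4)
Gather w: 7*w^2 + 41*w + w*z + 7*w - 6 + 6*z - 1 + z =7*w^2 + w*(z + 48) + 7*z - 7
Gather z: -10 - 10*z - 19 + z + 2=-9*z - 27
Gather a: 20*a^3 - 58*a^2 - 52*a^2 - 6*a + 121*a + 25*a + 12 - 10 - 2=20*a^3 - 110*a^2 + 140*a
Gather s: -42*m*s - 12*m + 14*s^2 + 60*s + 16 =-12*m + 14*s^2 + s*(60 - 42*m) + 16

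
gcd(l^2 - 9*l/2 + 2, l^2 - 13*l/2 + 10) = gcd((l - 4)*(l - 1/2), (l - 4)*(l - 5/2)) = l - 4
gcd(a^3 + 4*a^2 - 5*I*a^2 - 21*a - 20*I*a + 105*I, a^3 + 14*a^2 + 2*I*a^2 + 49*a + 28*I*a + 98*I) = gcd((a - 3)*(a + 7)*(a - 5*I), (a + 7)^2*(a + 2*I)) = a + 7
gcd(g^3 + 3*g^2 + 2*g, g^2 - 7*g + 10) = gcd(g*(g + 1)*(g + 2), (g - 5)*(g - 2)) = 1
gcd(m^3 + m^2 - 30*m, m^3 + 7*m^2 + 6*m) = m^2 + 6*m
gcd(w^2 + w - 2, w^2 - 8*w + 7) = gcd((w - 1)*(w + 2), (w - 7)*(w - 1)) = w - 1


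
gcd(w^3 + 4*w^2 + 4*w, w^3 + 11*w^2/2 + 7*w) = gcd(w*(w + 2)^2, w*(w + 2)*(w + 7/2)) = w^2 + 2*w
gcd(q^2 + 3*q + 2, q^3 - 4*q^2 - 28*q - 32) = q + 2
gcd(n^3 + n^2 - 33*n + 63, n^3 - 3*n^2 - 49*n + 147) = n^2 + 4*n - 21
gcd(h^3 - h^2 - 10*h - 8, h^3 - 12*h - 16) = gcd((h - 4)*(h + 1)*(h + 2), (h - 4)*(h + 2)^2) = h^2 - 2*h - 8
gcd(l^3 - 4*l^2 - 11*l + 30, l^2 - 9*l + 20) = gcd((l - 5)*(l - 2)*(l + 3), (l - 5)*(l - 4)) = l - 5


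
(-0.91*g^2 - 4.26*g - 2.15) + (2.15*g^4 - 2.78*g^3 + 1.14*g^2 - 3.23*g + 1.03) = 2.15*g^4 - 2.78*g^3 + 0.23*g^2 - 7.49*g - 1.12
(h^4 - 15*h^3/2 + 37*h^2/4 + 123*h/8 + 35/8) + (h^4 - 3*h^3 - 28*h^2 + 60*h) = 2*h^4 - 21*h^3/2 - 75*h^2/4 + 603*h/8 + 35/8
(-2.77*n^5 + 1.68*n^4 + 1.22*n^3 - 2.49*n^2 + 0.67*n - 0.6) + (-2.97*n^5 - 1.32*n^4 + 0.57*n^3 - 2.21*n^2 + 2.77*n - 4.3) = -5.74*n^5 + 0.36*n^4 + 1.79*n^3 - 4.7*n^2 + 3.44*n - 4.9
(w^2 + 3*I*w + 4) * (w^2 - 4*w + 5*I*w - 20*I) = w^4 - 4*w^3 + 8*I*w^3 - 11*w^2 - 32*I*w^2 + 44*w + 20*I*w - 80*I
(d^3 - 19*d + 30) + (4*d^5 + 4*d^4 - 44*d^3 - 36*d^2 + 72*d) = 4*d^5 + 4*d^4 - 43*d^3 - 36*d^2 + 53*d + 30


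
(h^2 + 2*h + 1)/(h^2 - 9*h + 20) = (h^2 + 2*h + 1)/(h^2 - 9*h + 20)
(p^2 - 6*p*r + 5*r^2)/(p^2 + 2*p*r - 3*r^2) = (p - 5*r)/(p + 3*r)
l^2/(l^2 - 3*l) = l/(l - 3)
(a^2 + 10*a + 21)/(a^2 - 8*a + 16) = (a^2 + 10*a + 21)/(a^2 - 8*a + 16)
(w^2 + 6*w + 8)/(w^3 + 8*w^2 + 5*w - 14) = (w + 4)/(w^2 + 6*w - 7)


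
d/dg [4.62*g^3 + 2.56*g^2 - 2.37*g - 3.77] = 13.86*g^2 + 5.12*g - 2.37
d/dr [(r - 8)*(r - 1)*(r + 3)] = 3*r^2 - 12*r - 19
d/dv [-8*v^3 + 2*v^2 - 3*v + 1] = -24*v^2 + 4*v - 3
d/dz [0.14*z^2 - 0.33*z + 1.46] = 0.28*z - 0.33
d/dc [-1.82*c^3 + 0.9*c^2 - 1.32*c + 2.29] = -5.46*c^2 + 1.8*c - 1.32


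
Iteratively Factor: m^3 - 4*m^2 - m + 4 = (m - 4)*(m^2 - 1) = (m - 4)*(m - 1)*(m + 1)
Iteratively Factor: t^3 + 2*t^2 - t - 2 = (t + 1)*(t^2 + t - 2) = (t - 1)*(t + 1)*(t + 2)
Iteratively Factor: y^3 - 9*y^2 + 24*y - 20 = (y - 2)*(y^2 - 7*y + 10) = (y - 5)*(y - 2)*(y - 2)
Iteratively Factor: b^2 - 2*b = (b - 2)*(b)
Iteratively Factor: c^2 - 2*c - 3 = (c + 1)*(c - 3)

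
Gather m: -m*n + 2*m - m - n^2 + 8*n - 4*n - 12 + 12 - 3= m*(1 - n) - n^2 + 4*n - 3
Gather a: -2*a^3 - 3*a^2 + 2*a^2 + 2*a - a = -2*a^3 - a^2 + a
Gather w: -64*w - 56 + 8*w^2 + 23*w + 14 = 8*w^2 - 41*w - 42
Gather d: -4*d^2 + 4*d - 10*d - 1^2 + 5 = -4*d^2 - 6*d + 4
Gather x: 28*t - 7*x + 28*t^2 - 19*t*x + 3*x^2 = 28*t^2 + 28*t + 3*x^2 + x*(-19*t - 7)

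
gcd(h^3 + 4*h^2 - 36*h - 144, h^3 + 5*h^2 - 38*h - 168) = h^2 - 2*h - 24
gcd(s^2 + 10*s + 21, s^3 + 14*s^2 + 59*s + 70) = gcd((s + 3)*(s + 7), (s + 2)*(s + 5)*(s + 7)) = s + 7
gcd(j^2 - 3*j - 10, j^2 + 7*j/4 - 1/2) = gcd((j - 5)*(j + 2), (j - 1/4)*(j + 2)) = j + 2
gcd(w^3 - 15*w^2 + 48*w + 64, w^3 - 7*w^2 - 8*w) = w^2 - 7*w - 8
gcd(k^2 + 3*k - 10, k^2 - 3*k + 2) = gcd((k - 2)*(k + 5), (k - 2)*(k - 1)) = k - 2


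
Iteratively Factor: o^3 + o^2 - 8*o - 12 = (o + 2)*(o^2 - o - 6) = (o - 3)*(o + 2)*(o + 2)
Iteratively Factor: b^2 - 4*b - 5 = (b + 1)*(b - 5)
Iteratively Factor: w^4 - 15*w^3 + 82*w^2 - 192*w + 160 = (w - 2)*(w^3 - 13*w^2 + 56*w - 80) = (w - 4)*(w - 2)*(w^2 - 9*w + 20) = (w - 5)*(w - 4)*(w - 2)*(w - 4)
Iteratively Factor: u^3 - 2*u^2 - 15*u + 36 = (u - 3)*(u^2 + u - 12) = (u - 3)^2*(u + 4)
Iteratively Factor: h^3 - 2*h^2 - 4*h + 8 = (h - 2)*(h^2 - 4) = (h - 2)^2*(h + 2)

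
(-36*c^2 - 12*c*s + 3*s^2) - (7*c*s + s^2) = -36*c^2 - 19*c*s + 2*s^2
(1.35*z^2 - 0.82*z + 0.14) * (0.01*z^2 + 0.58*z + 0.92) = 0.0135*z^4 + 0.7748*z^3 + 0.7678*z^2 - 0.6732*z + 0.1288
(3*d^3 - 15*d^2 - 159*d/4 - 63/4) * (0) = 0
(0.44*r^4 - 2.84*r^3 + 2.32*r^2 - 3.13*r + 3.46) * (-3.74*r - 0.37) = -1.6456*r^5 + 10.4588*r^4 - 7.626*r^3 + 10.8478*r^2 - 11.7823*r - 1.2802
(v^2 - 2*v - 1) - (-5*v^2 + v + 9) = 6*v^2 - 3*v - 10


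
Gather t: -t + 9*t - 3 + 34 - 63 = 8*t - 32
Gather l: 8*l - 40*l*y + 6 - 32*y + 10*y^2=l*(8 - 40*y) + 10*y^2 - 32*y + 6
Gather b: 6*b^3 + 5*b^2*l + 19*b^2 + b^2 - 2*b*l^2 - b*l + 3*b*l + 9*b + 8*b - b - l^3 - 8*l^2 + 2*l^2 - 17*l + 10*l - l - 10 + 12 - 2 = 6*b^3 + b^2*(5*l + 20) + b*(-2*l^2 + 2*l + 16) - l^3 - 6*l^2 - 8*l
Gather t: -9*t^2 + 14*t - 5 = -9*t^2 + 14*t - 5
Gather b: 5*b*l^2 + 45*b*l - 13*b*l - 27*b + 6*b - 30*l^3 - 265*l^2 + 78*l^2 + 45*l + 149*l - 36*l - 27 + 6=b*(5*l^2 + 32*l - 21) - 30*l^3 - 187*l^2 + 158*l - 21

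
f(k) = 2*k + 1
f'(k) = 2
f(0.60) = 2.20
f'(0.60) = 2.00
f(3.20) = 7.40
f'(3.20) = 2.00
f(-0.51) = -0.02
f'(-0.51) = 2.00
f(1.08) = 3.16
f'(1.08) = 2.00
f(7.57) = 16.14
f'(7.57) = 2.00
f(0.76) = 2.52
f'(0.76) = 2.00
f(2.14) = 5.28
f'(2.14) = 2.00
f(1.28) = 3.56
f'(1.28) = 2.00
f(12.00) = 25.00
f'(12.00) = 2.00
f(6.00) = 13.00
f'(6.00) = 2.00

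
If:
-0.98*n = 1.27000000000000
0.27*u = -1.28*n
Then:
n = -1.30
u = 6.14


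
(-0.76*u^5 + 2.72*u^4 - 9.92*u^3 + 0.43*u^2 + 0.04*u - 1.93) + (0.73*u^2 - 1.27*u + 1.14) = -0.76*u^5 + 2.72*u^4 - 9.92*u^3 + 1.16*u^2 - 1.23*u - 0.79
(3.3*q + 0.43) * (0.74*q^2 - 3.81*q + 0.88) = 2.442*q^3 - 12.2548*q^2 + 1.2657*q + 0.3784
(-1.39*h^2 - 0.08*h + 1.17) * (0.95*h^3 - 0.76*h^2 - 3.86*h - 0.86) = -1.3205*h^5 + 0.9804*h^4 + 6.5377*h^3 + 0.615*h^2 - 4.4474*h - 1.0062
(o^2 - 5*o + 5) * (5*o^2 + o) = 5*o^4 - 24*o^3 + 20*o^2 + 5*o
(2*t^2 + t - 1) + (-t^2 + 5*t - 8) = t^2 + 6*t - 9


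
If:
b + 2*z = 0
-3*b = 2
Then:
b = -2/3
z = 1/3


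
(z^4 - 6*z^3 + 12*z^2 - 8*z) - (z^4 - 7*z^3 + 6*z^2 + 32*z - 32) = z^3 + 6*z^2 - 40*z + 32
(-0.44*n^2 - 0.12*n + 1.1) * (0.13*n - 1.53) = -0.0572*n^3 + 0.6576*n^2 + 0.3266*n - 1.683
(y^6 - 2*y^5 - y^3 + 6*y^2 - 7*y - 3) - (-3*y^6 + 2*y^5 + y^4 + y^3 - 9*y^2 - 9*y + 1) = 4*y^6 - 4*y^5 - y^4 - 2*y^3 + 15*y^2 + 2*y - 4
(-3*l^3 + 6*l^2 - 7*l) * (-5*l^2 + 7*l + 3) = 15*l^5 - 51*l^4 + 68*l^3 - 31*l^2 - 21*l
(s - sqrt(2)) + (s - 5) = 2*s - 5 - sqrt(2)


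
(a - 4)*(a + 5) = a^2 + a - 20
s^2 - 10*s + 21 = (s - 7)*(s - 3)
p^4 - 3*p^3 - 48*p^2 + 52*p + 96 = (p - 8)*(p - 2)*(p + 1)*(p + 6)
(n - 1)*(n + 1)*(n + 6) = n^3 + 6*n^2 - n - 6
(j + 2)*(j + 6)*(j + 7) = j^3 + 15*j^2 + 68*j + 84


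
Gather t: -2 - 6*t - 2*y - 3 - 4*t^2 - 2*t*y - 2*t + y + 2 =-4*t^2 + t*(-2*y - 8) - y - 3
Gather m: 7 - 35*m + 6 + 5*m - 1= 12 - 30*m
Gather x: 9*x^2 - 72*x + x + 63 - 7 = 9*x^2 - 71*x + 56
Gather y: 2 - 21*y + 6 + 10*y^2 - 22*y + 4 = 10*y^2 - 43*y + 12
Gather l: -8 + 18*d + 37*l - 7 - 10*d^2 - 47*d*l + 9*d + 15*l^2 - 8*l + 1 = -10*d^2 + 27*d + 15*l^2 + l*(29 - 47*d) - 14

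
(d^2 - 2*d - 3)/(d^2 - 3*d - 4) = (d - 3)/(d - 4)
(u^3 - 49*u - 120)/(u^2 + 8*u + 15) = u - 8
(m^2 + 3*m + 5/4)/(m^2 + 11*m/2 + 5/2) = (m + 5/2)/(m + 5)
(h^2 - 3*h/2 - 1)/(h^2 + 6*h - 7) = (h^2 - 3*h/2 - 1)/(h^2 + 6*h - 7)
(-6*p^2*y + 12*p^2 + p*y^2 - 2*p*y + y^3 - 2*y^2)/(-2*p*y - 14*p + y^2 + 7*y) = (3*p*y - 6*p + y^2 - 2*y)/(y + 7)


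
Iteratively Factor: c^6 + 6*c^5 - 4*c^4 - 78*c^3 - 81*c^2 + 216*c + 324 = (c + 2)*(c^5 + 4*c^4 - 12*c^3 - 54*c^2 + 27*c + 162) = (c - 2)*(c + 2)*(c^4 + 6*c^3 - 54*c - 81) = (c - 3)*(c - 2)*(c + 2)*(c^3 + 9*c^2 + 27*c + 27) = (c - 3)*(c - 2)*(c + 2)*(c + 3)*(c^2 + 6*c + 9) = (c - 3)*(c - 2)*(c + 2)*(c + 3)^2*(c + 3)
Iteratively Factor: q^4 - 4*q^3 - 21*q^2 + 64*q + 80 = (q - 4)*(q^3 - 21*q - 20) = (q - 5)*(q - 4)*(q^2 + 5*q + 4) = (q - 5)*(q - 4)*(q + 1)*(q + 4)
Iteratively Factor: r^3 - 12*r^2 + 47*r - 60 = (r - 5)*(r^2 - 7*r + 12) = (r - 5)*(r - 3)*(r - 4)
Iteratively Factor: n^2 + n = (n + 1)*(n)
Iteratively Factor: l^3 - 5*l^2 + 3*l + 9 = (l - 3)*(l^2 - 2*l - 3) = (l - 3)*(l + 1)*(l - 3)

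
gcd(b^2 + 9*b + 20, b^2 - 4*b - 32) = b + 4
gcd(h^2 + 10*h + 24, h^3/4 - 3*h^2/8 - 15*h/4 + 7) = h + 4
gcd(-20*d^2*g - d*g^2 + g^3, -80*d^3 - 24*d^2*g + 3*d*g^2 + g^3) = 20*d^2 + d*g - g^2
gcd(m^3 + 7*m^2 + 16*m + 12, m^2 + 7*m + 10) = m + 2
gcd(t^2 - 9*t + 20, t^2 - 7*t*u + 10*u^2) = 1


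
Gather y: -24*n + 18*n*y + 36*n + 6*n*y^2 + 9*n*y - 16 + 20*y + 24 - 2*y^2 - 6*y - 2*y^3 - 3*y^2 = 12*n - 2*y^3 + y^2*(6*n - 5) + y*(27*n + 14) + 8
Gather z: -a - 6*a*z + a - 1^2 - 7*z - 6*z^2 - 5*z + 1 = -6*z^2 + z*(-6*a - 12)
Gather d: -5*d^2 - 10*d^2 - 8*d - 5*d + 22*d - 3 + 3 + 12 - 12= -15*d^2 + 9*d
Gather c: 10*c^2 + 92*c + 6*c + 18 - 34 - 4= 10*c^2 + 98*c - 20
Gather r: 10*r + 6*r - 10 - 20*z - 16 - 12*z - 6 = 16*r - 32*z - 32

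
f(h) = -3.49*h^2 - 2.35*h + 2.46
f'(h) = -6.98*h - 2.35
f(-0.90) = 1.75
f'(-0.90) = 3.93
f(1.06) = -3.95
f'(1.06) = -9.75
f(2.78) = -31.05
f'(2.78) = -21.75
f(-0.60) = 2.61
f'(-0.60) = 1.84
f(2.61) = -27.45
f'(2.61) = -20.57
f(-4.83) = -67.61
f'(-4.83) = 31.36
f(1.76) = -12.49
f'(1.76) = -14.63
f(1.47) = -8.54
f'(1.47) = -12.61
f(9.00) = -301.38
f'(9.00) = -65.17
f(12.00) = -528.30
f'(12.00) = -86.11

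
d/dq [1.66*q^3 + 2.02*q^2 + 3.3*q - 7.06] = 4.98*q^2 + 4.04*q + 3.3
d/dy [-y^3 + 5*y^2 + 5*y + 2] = -3*y^2 + 10*y + 5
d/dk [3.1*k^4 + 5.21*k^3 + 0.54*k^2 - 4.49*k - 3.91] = 12.4*k^3 + 15.63*k^2 + 1.08*k - 4.49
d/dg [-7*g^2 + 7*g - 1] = 7 - 14*g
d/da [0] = 0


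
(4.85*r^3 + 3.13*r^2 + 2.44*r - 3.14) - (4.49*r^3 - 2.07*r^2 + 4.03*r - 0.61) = 0.359999999999999*r^3 + 5.2*r^2 - 1.59*r - 2.53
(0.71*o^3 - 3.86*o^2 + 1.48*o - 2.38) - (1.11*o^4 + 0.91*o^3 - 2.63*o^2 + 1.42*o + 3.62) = -1.11*o^4 - 0.2*o^3 - 1.23*o^2 + 0.0600000000000001*o - 6.0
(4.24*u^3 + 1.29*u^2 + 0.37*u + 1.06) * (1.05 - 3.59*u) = -15.2216*u^4 - 0.179099999999999*u^3 + 0.0262*u^2 - 3.4169*u + 1.113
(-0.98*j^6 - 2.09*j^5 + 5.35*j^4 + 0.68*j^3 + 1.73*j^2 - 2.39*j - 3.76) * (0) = 0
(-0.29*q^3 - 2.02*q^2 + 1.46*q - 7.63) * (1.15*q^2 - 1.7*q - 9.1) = -0.3335*q^5 - 1.83*q^4 + 7.752*q^3 + 7.1255*q^2 - 0.315*q + 69.433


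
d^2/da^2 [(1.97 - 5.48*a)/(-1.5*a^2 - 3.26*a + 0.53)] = ((3.0*a + 3.26)*(5.48*a - 1.97)*(6.0*a + 6.52) - (49.32*a + 29.8196)*(1.5*a^2 + 3.26*a - 0.53))/(1.5*a^2 + 3.26*a - 0.53)^3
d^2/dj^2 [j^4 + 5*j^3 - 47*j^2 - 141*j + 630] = 12*j^2 + 30*j - 94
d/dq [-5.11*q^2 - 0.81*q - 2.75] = -10.22*q - 0.81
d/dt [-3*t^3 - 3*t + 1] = -9*t^2 - 3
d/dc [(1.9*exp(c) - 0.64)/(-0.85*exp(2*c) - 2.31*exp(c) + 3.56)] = (1.615*exp(2*c) - 1.088*exp(c) + 5.2856)*exp(c)/(0.7225*exp(4*c) + 3.927*exp(3*c) - 0.7159*exp(2*c) - 16.4472*exp(c) + 12.6736)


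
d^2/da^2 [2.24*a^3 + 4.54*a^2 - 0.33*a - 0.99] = 13.44*a + 9.08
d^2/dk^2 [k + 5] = 0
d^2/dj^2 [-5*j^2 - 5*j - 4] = -10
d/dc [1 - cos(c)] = sin(c)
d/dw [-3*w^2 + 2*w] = 2 - 6*w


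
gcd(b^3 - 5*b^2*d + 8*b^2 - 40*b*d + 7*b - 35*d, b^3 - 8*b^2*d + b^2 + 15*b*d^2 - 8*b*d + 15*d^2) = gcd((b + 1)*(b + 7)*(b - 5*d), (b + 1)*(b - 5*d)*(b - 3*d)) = b^2 - 5*b*d + b - 5*d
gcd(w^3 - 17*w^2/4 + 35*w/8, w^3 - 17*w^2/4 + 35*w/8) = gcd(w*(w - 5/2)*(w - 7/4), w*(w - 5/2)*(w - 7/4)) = w^3 - 17*w^2/4 + 35*w/8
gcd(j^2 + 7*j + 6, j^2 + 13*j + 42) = j + 6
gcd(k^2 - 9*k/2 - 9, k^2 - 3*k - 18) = k - 6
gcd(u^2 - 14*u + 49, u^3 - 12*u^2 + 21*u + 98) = u^2 - 14*u + 49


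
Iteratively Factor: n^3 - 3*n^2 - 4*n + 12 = (n - 2)*(n^2 - n - 6) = (n - 3)*(n - 2)*(n + 2)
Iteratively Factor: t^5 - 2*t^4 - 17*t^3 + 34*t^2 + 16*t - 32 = (t + 1)*(t^4 - 3*t^3 - 14*t^2 + 48*t - 32) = (t + 1)*(t + 4)*(t^3 - 7*t^2 + 14*t - 8) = (t - 1)*(t + 1)*(t + 4)*(t^2 - 6*t + 8) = (t - 2)*(t - 1)*(t + 1)*(t + 4)*(t - 4)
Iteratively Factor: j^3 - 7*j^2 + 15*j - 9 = (j - 3)*(j^2 - 4*j + 3) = (j - 3)*(j - 1)*(j - 3)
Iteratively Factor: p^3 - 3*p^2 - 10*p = (p + 2)*(p^2 - 5*p) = p*(p + 2)*(p - 5)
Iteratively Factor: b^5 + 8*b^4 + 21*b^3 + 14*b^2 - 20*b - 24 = (b + 3)*(b^4 + 5*b^3 + 6*b^2 - 4*b - 8) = (b + 2)*(b + 3)*(b^3 + 3*b^2 - 4) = (b + 2)^2*(b + 3)*(b^2 + b - 2) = (b + 2)^3*(b + 3)*(b - 1)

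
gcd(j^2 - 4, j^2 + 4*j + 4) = j + 2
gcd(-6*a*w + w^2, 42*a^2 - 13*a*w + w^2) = -6*a + w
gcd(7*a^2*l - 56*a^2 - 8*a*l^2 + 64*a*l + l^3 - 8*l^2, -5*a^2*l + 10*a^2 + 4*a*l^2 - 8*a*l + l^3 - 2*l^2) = a - l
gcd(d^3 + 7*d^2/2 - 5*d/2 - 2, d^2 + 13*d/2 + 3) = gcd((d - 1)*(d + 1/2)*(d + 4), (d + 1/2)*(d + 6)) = d + 1/2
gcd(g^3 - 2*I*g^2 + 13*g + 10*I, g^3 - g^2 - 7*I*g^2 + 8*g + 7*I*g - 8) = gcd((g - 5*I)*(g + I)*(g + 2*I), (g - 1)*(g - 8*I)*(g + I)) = g + I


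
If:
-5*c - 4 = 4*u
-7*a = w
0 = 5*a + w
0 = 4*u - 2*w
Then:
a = 0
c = -4/5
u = 0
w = 0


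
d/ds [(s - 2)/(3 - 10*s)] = -17/(10*s - 3)^2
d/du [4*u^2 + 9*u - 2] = 8*u + 9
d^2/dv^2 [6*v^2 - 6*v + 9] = 12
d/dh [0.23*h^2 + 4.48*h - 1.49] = 0.46*h + 4.48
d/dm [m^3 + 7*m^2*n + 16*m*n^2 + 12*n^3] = 3*m^2 + 14*m*n + 16*n^2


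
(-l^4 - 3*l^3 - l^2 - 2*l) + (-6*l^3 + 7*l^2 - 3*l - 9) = -l^4 - 9*l^3 + 6*l^2 - 5*l - 9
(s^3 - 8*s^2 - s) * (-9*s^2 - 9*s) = -9*s^5 + 63*s^4 + 81*s^3 + 9*s^2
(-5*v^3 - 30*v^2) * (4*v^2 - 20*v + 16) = -20*v^5 - 20*v^4 + 520*v^3 - 480*v^2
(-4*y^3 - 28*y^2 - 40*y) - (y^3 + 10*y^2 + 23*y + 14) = -5*y^3 - 38*y^2 - 63*y - 14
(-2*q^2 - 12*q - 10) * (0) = 0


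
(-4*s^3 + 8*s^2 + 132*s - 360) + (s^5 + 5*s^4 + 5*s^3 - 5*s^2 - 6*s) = s^5 + 5*s^4 + s^3 + 3*s^2 + 126*s - 360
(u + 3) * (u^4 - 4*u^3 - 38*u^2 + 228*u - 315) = u^5 - u^4 - 50*u^3 + 114*u^2 + 369*u - 945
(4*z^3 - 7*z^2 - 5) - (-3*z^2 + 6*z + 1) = 4*z^3 - 4*z^2 - 6*z - 6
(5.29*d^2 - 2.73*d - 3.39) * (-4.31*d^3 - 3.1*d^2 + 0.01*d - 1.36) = -22.7999*d^5 - 4.6327*d^4 + 23.1268*d^3 + 3.2873*d^2 + 3.6789*d + 4.6104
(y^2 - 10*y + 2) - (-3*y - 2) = y^2 - 7*y + 4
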